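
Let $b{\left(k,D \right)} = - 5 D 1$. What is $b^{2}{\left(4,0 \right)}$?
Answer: $0$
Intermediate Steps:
$b{\left(k,D \right)} = - 5 D$
$b^{2}{\left(4,0 \right)} = \left(\left(-5\right) 0\right)^{2} = 0^{2} = 0$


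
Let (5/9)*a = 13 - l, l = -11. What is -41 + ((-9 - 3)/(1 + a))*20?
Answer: -10261/221 ≈ -46.430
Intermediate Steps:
a = 216/5 (a = 9*(13 - 1*(-11))/5 = 9*(13 + 11)/5 = (9/5)*24 = 216/5 ≈ 43.200)
-41 + ((-9 - 3)/(1 + a))*20 = -41 + ((-9 - 3)/(1 + 216/5))*20 = -41 - 12/221/5*20 = -41 - 12*5/221*20 = -41 - 60/221*20 = -41 - 1200/221 = -10261/221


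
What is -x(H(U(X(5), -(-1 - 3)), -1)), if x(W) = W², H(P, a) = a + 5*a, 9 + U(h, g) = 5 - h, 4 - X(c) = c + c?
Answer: -36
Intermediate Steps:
X(c) = 4 - 2*c (X(c) = 4 - (c + c) = 4 - 2*c)
U(h, g) = -4 - h (U(h, g) = -9 + (5 - h) = -4 - h)
H(P, a) = 6*a
-x(H(U(X(5), -(-1 - 3)), -1)) = -(6*(-1))² = -1*(-6)² = -1*36 = -36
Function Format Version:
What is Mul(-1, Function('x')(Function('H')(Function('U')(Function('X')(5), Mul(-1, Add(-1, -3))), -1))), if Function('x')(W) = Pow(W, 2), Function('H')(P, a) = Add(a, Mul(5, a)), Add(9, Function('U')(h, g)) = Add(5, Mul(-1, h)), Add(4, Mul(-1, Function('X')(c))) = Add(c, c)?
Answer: -36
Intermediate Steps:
Function('X')(c) = Add(4, Mul(-2, c)) (Function('X')(c) = Add(4, Mul(-1, Add(c, c))) = Add(4, Mul(-1, Mul(2, c))) = Add(4, Mul(-2, c)))
Function('U')(h, g) = Add(-4, Mul(-1, h)) (Function('U')(h, g) = Add(-9, Add(5, Mul(-1, h))) = Add(-4, Mul(-1, h)))
Function('H')(P, a) = Mul(6, a)
Mul(-1, Function('x')(Function('H')(Function('U')(Function('X')(5), Mul(-1, Add(-1, -3))), -1))) = Mul(-1, Pow(Mul(6, -1), 2)) = Mul(-1, Pow(-6, 2)) = Mul(-1, 36) = -36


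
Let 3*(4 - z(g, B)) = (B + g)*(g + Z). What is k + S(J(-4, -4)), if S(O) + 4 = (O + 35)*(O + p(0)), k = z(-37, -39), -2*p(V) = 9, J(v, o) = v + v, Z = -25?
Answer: -11449/6 ≈ -1908.2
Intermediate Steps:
J(v, o) = 2*v
z(g, B) = 4 - (-25 + g)*(B + g)/3 (z(g, B) = 4 - (B + g)*(g - 25)/3 = 4 - (B + g)*(-25 + g)/3 = 4 - (-25 + g)*(B + g)/3)
p(V) = -9/2 (p(V) = -1/2*9 = -9/2)
k = -4700/3 (k = 4 - 1/3*(-37)**2 + (25/3)*(-39) + (25/3)*(-37) - 1/3*(-39)*(-37) = 4 - 1/3*1369 - 325 - 925/3 - 481 = 4 - 1369/3 - 325 - 925/3 - 481 = -4700/3 ≈ -1566.7)
S(O) = -4 + (35 + O)*(-9/2 + O) (S(O) = -4 + (O + 35)*(O - 9/2) = -4 + (35 + O)*(-9/2 + O))
k + S(J(-4, -4)) = -4700/3 + (-323/2 + (2*(-4))**2 + 61*(2*(-4))/2) = -4700/3 + (-323/2 + (-8)**2 + (61/2)*(-8)) = -4700/3 + (-323/2 + 64 - 244) = -4700/3 - 683/2 = -11449/6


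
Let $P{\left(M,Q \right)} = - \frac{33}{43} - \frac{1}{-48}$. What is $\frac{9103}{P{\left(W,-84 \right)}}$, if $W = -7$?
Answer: $- \frac{18788592}{1541} \approx -12192.0$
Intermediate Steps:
$P{\left(M,Q \right)} = - \frac{1541}{2064}$ ($P{\left(M,Q \right)} = \left(-33\right) \frac{1}{43} - - \frac{1}{48} = - \frac{33}{43} + \frac{1}{48} = - \frac{1541}{2064}$)
$\frac{9103}{P{\left(W,-84 \right)}} = \frac{9103}{- \frac{1541}{2064}} = 9103 \left(- \frac{2064}{1541}\right) = - \frac{18788592}{1541}$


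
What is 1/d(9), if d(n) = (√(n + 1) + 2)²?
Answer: (2 + √10)⁻² ≈ 0.037525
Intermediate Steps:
d(n) = (2 + √(1 + n))² (d(n) = (√(1 + n) + 2)² = (2 + √(1 + n))²)
1/d(9) = 1/((2 + √(1 + 9))²) = 1/((2 + √10)²) = (2 + √10)⁻²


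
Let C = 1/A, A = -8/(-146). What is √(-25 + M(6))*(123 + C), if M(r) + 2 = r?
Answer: 565*I*√21/4 ≈ 647.29*I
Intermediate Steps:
A = 4/73 (A = -8*(-1/146) = 4/73 ≈ 0.054795)
M(r) = -2 + r
C = 73/4 (C = 1/(4/73) = 73/4 ≈ 18.250)
√(-25 + M(6))*(123 + C) = √(-25 + (-2 + 6))*(123 + 73/4) = √(-25 + 4)*(565/4) = √(-21)*(565/4) = (I*√21)*(565/4) = 565*I*√21/4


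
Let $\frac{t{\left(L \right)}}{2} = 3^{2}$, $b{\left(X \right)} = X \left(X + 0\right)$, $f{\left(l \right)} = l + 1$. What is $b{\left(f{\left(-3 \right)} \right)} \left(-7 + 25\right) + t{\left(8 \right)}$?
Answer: $90$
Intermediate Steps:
$f{\left(l \right)} = 1 + l$
$b{\left(X \right)} = X^{2}$ ($b{\left(X \right)} = X X = X^{2}$)
$t{\left(L \right)} = 18$ ($t{\left(L \right)} = 2 \cdot 3^{2} = 2 \cdot 9 = 18$)
$b{\left(f{\left(-3 \right)} \right)} \left(-7 + 25\right) + t{\left(8 \right)} = \left(1 - 3\right)^{2} \left(-7 + 25\right) + 18 = \left(-2\right)^{2} \cdot 18 + 18 = 4 \cdot 18 + 18 = 72 + 18 = 90$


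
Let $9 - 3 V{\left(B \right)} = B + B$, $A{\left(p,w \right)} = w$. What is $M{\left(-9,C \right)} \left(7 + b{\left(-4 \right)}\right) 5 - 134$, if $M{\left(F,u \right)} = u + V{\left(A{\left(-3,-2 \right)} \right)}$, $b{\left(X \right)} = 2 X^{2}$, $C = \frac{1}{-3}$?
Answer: $646$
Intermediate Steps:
$C = - \frac{1}{3} \approx -0.33333$
$V{\left(B \right)} = 3 - \frac{2 B}{3}$ ($V{\left(B \right)} = 3 - \frac{B + B}{3} = 3 - \frac{2 B}{3}$)
$M{\left(F,u \right)} = \frac{13}{3} + u$ ($M{\left(F,u \right)} = u + \left(3 - - \frac{4}{3}\right) = u + \left(3 + \frac{4}{3}\right) = u + \frac{13}{3} = \frac{13}{3} + u$)
$M{\left(-9,C \right)} \left(7 + b{\left(-4 \right)}\right) 5 - 134 = \left(\frac{13}{3} - \frac{1}{3}\right) \left(7 + 2 \left(-4\right)^{2}\right) 5 - 134 = 4 \left(7 + 2 \cdot 16\right) 5 - 134 = 4 \left(7 + 32\right) 5 - 134 = 4 \cdot 39 \cdot 5 - 134 = 4 \cdot 195 - 134 = 780 - 134 = 646$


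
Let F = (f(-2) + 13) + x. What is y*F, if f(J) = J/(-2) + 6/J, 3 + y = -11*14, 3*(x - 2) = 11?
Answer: -7850/3 ≈ -2616.7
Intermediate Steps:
x = 17/3 (x = 2 + (1/3)*11 = 2 + 11/3 = 17/3 ≈ 5.6667)
y = -157 (y = -3 - 11*14 = -3 - 154 = -157)
f(J) = 6/J - J/2 (f(J) = J*(-1/2) + 6/J = -J/2 + 6/J = 6/J - J/2)
F = 50/3 (F = ((6/(-2) - 1/2*(-2)) + 13) + 17/3 = ((6*(-1/2) + 1) + 13) + 17/3 = ((-3 + 1) + 13) + 17/3 = (-2 + 13) + 17/3 = 11 + 17/3 = 50/3 ≈ 16.667)
y*F = -157*50/3 = -7850/3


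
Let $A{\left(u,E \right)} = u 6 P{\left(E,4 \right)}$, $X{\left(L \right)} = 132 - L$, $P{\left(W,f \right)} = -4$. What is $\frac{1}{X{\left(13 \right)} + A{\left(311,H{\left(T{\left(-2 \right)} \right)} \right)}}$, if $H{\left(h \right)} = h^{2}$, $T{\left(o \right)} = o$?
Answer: $- \frac{1}{7345} \approx -0.00013615$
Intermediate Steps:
$A{\left(u,E \right)} = - 24 u$ ($A{\left(u,E \right)} = u 6 \left(-4\right) = 6 u \left(-4\right) = - 24 u$)
$\frac{1}{X{\left(13 \right)} + A{\left(311,H{\left(T{\left(-2 \right)} \right)} \right)}} = \frac{1}{\left(132 - 13\right) - 7464} = \frac{1}{119 - 7464} = \frac{1}{-7345} = - \frac{1}{7345}$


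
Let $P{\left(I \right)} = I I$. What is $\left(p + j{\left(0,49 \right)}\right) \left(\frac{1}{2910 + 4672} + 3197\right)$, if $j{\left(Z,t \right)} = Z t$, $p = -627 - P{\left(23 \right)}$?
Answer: $- \frac{824148270}{223} \approx -3.6957 \cdot 10^{6}$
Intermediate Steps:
$P{\left(I \right)} = I^{2}$
$p = -1156$ ($p = -627 - 23^{2} = -627 - 529 = -1156$)
$\left(p + j{\left(0,49 \right)}\right) \left(\frac{1}{2910 + 4672} + 3197\right) = \left(-1156 + 0 \cdot 49\right) \left(\frac{1}{2910 + 4672} + 3197\right) = \left(-1156 + 0\right) \left(\frac{1}{7582} + 3197\right) = - 1156 \left(\frac{1}{7582} + 3197\right) = \left(-1156\right) \frac{24239655}{7582} = - \frac{824148270}{223}$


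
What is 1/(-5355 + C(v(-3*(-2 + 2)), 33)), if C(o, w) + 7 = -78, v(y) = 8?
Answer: -1/5440 ≈ -0.00018382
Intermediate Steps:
C(o, w) = -85 (C(o, w) = -7 - 78 = -85)
1/(-5355 + C(v(-3*(-2 + 2)), 33)) = 1/(-5355 - 85) = 1/(-5440) = -1/5440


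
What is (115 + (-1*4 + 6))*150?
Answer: 17550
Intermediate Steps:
(115 + (-1*4 + 6))*150 = (115 + (-4 + 6))*150 = (115 + 2)*150 = 117*150 = 17550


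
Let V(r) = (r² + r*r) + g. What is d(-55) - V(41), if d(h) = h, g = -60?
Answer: -3357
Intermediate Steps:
V(r) = -60 + 2*r² (V(r) = (r² + r*r) - 60 = (r² + r²) - 60 = 2*r² - 60 = -60 + 2*r²)
d(-55) - V(41) = -55 - (-60 + 2*41²) = -55 - (-60 + 2*1681) = -55 - (-60 + 3362) = -55 - 1*3302 = -55 - 3302 = -3357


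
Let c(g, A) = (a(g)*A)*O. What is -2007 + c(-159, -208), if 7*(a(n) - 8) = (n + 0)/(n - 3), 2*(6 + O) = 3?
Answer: 117857/21 ≈ 5612.2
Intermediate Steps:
O = -9/2 (O = -6 + (½)*3 = -6 + 3/2 = -9/2 ≈ -4.5000)
a(n) = 8 + n/(7*(-3 + n)) (a(n) = 8 + ((n + 0)/(n - 3))/7 = 8 + (n/(-3 + n))/7 = 8 + n/(7*(-3 + n)))
c(g, A) = -27*A*(-56 + 19*g)/(14*(-3 + g)) (c(g, A) = ((3*(-56 + 19*g)/(7*(-3 + g)))*A)*(-9/2) = (3*A*(-56 + 19*g)/(7*(-3 + g)))*(-9/2) = -27*A*(-56 + 19*g)/(14*(-3 + g)))
-2007 + c(-159, -208) = -2007 + (27/14)*(-208)*(56 - 19*(-159))/(-3 - 159) = -2007 + (27/14)*(-208)*(56 + 3021)/(-162) = -2007 + (27/14)*(-208)*(-1/162)*3077 = -2007 + 160004/21 = 117857/21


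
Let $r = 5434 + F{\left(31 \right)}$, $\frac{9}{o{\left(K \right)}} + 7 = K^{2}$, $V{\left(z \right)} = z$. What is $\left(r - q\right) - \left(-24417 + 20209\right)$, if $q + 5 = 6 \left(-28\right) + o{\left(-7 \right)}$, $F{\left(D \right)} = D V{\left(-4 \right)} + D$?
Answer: $\frac{136105}{14} \approx 9721.8$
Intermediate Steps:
$o{\left(K \right)} = \frac{9}{-7 + K^{2}}$
$F{\left(D \right)} = - 3 D$ ($F{\left(D \right)} = D \left(-4\right) + D = - 4 D + D = - 3 D$)
$q = - \frac{2419}{14}$ ($q = -5 + \left(6 \left(-28\right) + \frac{9}{-7 + \left(-7\right)^{2}}\right) = -5 - \left(168 - \frac{9}{-7 + 49}\right) = -5 - \left(168 - \frac{9}{42}\right) = -5 + \left(-168 + 9 \cdot \frac{1}{42}\right) = -5 + \left(-168 + \frac{3}{14}\right) = -5 - \frac{2349}{14} = - \frac{2419}{14} \approx -172.79$)
$r = 5341$ ($r = 5434 - 93 = 5341$)
$\left(r - q\right) - \left(-24417 + 20209\right) = \left(5341 - - \frac{2419}{14}\right) - \left(-24417 + 20209\right) = \left(5341 + \frac{2419}{14}\right) - -4208 = \frac{77193}{14} + 4208 = \frac{136105}{14}$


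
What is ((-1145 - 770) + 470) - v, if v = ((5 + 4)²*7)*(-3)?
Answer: 256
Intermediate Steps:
v = -1701 (v = (9²*7)*(-3) = (81*7)*(-3) = 567*(-3) = -1701)
((-1145 - 770) + 470) - v = ((-1145 - 770) + 470) - 1*(-1701) = (-1915 + 470) + 1701 = -1445 + 1701 = 256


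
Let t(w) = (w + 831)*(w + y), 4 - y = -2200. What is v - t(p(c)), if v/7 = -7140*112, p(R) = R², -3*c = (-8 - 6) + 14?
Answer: -7429284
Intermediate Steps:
y = 2204 (y = 4 - 1*(-2200) = 4 + 2200 = 2204)
c = 0 (c = -((-8 - 6) + 14)/3 = -(-14 + 14)/3 = -⅓*0 = 0)
t(w) = (831 + w)*(2204 + w) (t(w) = (w + 831)*(w + 2204) = (831 + w)*(2204 + w))
v = -5597760 (v = 7*(-7140*112) = 7*(-799680) = -5597760)
v - t(p(c)) = -5597760 - (1831524 + (0²)² + 3035*0²) = -5597760 - (1831524 + 0² + 3035*0) = -5597760 - (1831524 + 0 + 0) = -5597760 - 1*1831524 = -5597760 - 1831524 = -7429284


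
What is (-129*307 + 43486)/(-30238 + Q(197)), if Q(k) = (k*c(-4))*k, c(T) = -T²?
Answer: -3883/651182 ≈ -0.0059630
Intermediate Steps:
Q(k) = -16*k² (Q(k) = (k*(-1*(-4)²))*k = (k*(-1*16))*k = (k*(-16))*k = (-16*k)*k = -16*k²)
(-129*307 + 43486)/(-30238 + Q(197)) = (-129*307 + 43486)/(-30238 - 16*197²) = (-39603 + 43486)/(-30238 - 16*38809) = 3883/(-30238 - 620944) = 3883/(-651182) = 3883*(-1/651182) = -3883/651182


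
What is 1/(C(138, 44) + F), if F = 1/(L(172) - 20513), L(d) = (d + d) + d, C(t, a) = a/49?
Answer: 979853/879819 ≈ 1.1137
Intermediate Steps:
C(t, a) = a/49 (C(t, a) = a*(1/49) = a/49)
L(d) = 3*d (L(d) = 2*d + d = 3*d)
F = -1/19997 (F = 1/(3*172 - 20513) = 1/(516 - 20513) = 1/(-19997) = -1/19997 ≈ -5.0007e-5)
1/(C(138, 44) + F) = 1/((1/49)*44 - 1/19997) = 1/(44/49 - 1/19997) = 1/(879819/979853) = 979853/879819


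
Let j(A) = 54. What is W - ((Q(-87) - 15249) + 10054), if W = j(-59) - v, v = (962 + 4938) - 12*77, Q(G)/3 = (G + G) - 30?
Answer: 885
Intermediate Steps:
Q(G) = -90 + 6*G (Q(G) = 3*((G + G) - 30) = 3*(2*G - 30) = 3*(-30 + 2*G) = -90 + 6*G)
v = 4976 (v = 5900 - 1*924 = 5900 - 924 = 4976)
W = -4922 (W = 54 - 1*4976 = 54 - 4976 = -4922)
W - ((Q(-87) - 15249) + 10054) = -4922 - (((-90 + 6*(-87)) - 15249) + 10054) = -4922 - (((-90 - 522) - 15249) + 10054) = -4922 - ((-612 - 15249) + 10054) = -4922 - (-15861 + 10054) = -4922 - 1*(-5807) = -4922 + 5807 = 885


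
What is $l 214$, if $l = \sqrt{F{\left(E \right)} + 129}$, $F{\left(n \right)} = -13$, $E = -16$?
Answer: $428 \sqrt{29} \approx 2304.9$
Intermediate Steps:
$l = 2 \sqrt{29}$ ($l = \sqrt{-13 + 129} = \sqrt{116} = 2 \sqrt{29} \approx 10.77$)
$l 214 = 2 \sqrt{29} \cdot 214 = 428 \sqrt{29}$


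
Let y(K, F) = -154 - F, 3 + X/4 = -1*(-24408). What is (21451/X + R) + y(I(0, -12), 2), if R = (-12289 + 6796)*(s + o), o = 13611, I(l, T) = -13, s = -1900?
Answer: -6279765622529/97620 ≈ -6.4329e+7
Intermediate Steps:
X = 97620 (X = -12 + 4*(-1*(-24408)) = -12 + 4*24408 = -12 + 97632 = 97620)
R = -64328523 (R = (-12289 + 6796)*(-1900 + 13611) = -5493*11711 = -64328523)
(21451/X + R) + y(I(0, -12), 2) = (21451/97620 - 64328523) + (-154 - 1*2) = (21451*(1/97620) - 64328523) + (-154 - 2) = (21451/97620 - 64328523) - 156 = -6279750393809/97620 - 156 = -6279765622529/97620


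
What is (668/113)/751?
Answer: 668/84863 ≈ 0.0078715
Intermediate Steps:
(668/113)/751 = (668*(1/113))*(1/751) = (668/113)*(1/751) = 668/84863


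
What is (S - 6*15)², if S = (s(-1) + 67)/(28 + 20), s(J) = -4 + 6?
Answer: 2007889/256 ≈ 7843.3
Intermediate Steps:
s(J) = 2
S = 23/16 (S = (2 + 67)/(28 + 20) = 69/48 = 69*(1/48) = 23/16 ≈ 1.4375)
(S - 6*15)² = (23/16 - 6*15)² = (23/16 - 90)² = (-1417/16)² = 2007889/256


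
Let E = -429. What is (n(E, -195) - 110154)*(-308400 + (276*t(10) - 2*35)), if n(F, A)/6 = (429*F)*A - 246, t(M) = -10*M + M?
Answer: -71733758285400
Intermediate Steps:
t(M) = -9*M
n(F, A) = -1476 + 2574*A*F (n(F, A) = 6*((429*F)*A - 246) = 6*(429*A*F - 246) = 6*(-246 + 429*A*F) = -1476 + 2574*A*F)
(n(E, -195) - 110154)*(-308400 + (276*t(10) - 2*35)) = ((-1476 + 2574*(-195)*(-429)) - 110154)*(-308400 + (276*(-9*10) - 2*35)) = ((-1476 + 215327970) - 110154)*(-308400 + (276*(-90) - 70)) = (215326494 - 110154)*(-308400 + (-24840 - 70)) = 215216340*(-308400 - 24910) = 215216340*(-333310) = -71733758285400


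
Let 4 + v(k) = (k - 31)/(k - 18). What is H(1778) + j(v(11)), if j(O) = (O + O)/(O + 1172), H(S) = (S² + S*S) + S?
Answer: 12958584950/2049 ≈ 6.3243e+6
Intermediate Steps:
H(S) = S + 2*S² (H(S) = (S² + S²) + S = 2*S² + S = S + 2*S²)
v(k) = -4 + (-31 + k)/(-18 + k) (v(k) = -4 + (k - 31)/(k - 18) = -4 + (-31 + k)/(-18 + k))
j(O) = 2*O/(1172 + O) (j(O) = (2*O)/(1172 + O) = 2*O/(1172 + O))
H(1778) + j(v(11)) = 1778*(1 + 2*1778) + 2*((41 - 3*11)/(-18 + 11))/(1172 + (41 - 3*11)/(-18 + 11)) = 1778*(1 + 3556) + 2*((41 - 33)/(-7))/(1172 + (41 - 33)/(-7)) = 1778*3557 + 2*(-⅐*8)/(1172 - ⅐*8) = 6324346 + 2*(-8/7)/(1172 - 8/7) = 6324346 + 2*(-8/7)/(8196/7) = 6324346 + 2*(-8/7)*(7/8196) = 6324346 - 4/2049 = 12958584950/2049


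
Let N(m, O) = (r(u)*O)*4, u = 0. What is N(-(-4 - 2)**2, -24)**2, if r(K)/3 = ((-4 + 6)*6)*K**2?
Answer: 0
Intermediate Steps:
r(K) = 36*K**2 (r(K) = 3*(((-4 + 6)*6)*K**2) = 3*((2*6)*K**2) = 3*(12*K**2) = 36*K**2)
N(m, O) = 0 (N(m, O) = ((36*0**2)*O)*4 = ((36*0)*O)*4 = (0*O)*4 = 0*4 = 0)
N(-(-4 - 2)**2, -24)**2 = 0**2 = 0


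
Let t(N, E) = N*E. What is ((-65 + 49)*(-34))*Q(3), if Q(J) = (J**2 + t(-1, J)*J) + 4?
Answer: 2176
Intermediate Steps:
t(N, E) = E*N
Q(J) = 4 (Q(J) = (J**2 + (J*(-1))*J) + 4 = (J**2 + (-J)*J) + 4 = (J**2 - J**2) + 4 = 0 + 4 = 4)
((-65 + 49)*(-34))*Q(3) = ((-65 + 49)*(-34))*4 = -16*(-34)*4 = 544*4 = 2176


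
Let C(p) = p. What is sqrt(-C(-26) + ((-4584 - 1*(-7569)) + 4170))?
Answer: sqrt(7181) ≈ 84.741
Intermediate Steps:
sqrt(-C(-26) + ((-4584 - 1*(-7569)) + 4170)) = sqrt(-1*(-26) + ((-4584 - 1*(-7569)) + 4170)) = sqrt(26 + ((-4584 + 7569) + 4170)) = sqrt(26 + (2985 + 4170)) = sqrt(26 + 7155) = sqrt(7181)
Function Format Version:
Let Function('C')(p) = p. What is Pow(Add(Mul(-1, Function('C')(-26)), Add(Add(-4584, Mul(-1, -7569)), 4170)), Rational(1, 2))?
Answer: Pow(7181, Rational(1, 2)) ≈ 84.741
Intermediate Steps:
Pow(Add(Mul(-1, Function('C')(-26)), Add(Add(-4584, Mul(-1, -7569)), 4170)), Rational(1, 2)) = Pow(Add(Mul(-1, -26), Add(Add(-4584, Mul(-1, -7569)), 4170)), Rational(1, 2)) = Pow(Add(26, Add(Add(-4584, 7569), 4170)), Rational(1, 2)) = Pow(Add(26, Add(2985, 4170)), Rational(1, 2)) = Pow(Add(26, 7155), Rational(1, 2)) = Pow(7181, Rational(1, 2))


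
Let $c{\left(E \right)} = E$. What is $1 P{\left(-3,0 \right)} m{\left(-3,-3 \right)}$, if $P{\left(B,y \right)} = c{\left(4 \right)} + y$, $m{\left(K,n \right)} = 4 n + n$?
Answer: $-60$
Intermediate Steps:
$m{\left(K,n \right)} = 5 n$
$P{\left(B,y \right)} = 4 + y$
$1 P{\left(-3,0 \right)} m{\left(-3,-3 \right)} = 1 \left(4 + 0\right) 5 \left(-3\right) = 1 \cdot 4 \left(-15\right) = 4 \left(-15\right) = -60$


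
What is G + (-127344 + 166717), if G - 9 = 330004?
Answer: 369386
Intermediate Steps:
G = 330013 (G = 9 + 330004 = 330013)
G + (-127344 + 166717) = 330013 + (-127344 + 166717) = 330013 + 39373 = 369386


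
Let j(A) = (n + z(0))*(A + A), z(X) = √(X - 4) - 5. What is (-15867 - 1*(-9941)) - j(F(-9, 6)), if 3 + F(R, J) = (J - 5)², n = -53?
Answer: -6158 + 8*I ≈ -6158.0 + 8.0*I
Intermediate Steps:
F(R, J) = -3 + (-5 + J)² (F(R, J) = -3 + (J - 5)² = -3 + (-5 + J)²)
z(X) = -5 + √(-4 + X) (z(X) = √(-4 + X) - 5 = -5 + √(-4 + X))
j(A) = 2*A*(-58 + 2*I) (j(A) = (-53 + (-5 + √(-4 + 0)))*(A + A) = (-53 + (-5 + √(-4)))*(2*A) = (-53 + (-5 + 2*I))*(2*A) = (-58 + 2*I)*(2*A) = 2*A*(-58 + 2*I))
(-15867 - 1*(-9941)) - j(F(-9, 6)) = (-15867 - 1*(-9941)) - 4*(-3 + (-5 + 6)²)*(-29 + I) = (-15867 + 9941) - 4*(-3 + 1²)*(-29 + I) = -5926 - 4*(-3 + 1)*(-29 + I) = -5926 - 4*(-2)*(-29 + I) = -5926 - (232 - 8*I) = -5926 + (-232 + 8*I) = -6158 + 8*I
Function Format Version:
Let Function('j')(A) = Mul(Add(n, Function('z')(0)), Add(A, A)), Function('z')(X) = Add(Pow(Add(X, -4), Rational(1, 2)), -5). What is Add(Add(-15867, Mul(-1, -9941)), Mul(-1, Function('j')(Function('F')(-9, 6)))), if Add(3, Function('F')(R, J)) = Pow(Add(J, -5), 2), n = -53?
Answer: Add(-6158, Mul(8, I)) ≈ Add(-6158.0, Mul(8.0000, I))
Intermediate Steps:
Function('F')(R, J) = Add(-3, Pow(Add(-5, J), 2)) (Function('F')(R, J) = Add(-3, Pow(Add(J, -5), 2)) = Add(-3, Pow(Add(-5, J), 2)))
Function('z')(X) = Add(-5, Pow(Add(-4, X), Rational(1, 2))) (Function('z')(X) = Add(Pow(Add(-4, X), Rational(1, 2)), -5) = Add(-5, Pow(Add(-4, X), Rational(1, 2))))
Function('j')(A) = Mul(2, A, Add(-58, Mul(2, I))) (Function('j')(A) = Mul(Add(-53, Add(-5, Pow(Add(-4, 0), Rational(1, 2)))), Add(A, A)) = Mul(Add(-53, Add(-5, Pow(-4, Rational(1, 2)))), Mul(2, A)) = Mul(Add(-53, Add(-5, Mul(2, I))), Mul(2, A)) = Mul(Add(-58, Mul(2, I)), Mul(2, A)) = Mul(2, A, Add(-58, Mul(2, I))))
Add(Add(-15867, Mul(-1, -9941)), Mul(-1, Function('j')(Function('F')(-9, 6)))) = Add(Add(-15867, Mul(-1, -9941)), Mul(-1, Mul(4, Add(-3, Pow(Add(-5, 6), 2)), Add(-29, I)))) = Add(Add(-15867, 9941), Mul(-1, Mul(4, Add(-3, Pow(1, 2)), Add(-29, I)))) = Add(-5926, Mul(-1, Mul(4, Add(-3, 1), Add(-29, I)))) = Add(-5926, Mul(-1, Mul(4, -2, Add(-29, I)))) = Add(-5926, Mul(-1, Add(232, Mul(-8, I)))) = Add(-5926, Add(-232, Mul(8, I))) = Add(-6158, Mul(8, I))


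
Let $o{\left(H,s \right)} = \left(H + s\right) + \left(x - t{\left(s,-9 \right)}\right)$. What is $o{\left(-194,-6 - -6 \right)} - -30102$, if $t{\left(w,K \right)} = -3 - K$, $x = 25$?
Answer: $29927$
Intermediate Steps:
$o{\left(H,s \right)} = 19 + H + s$ ($o{\left(H,s \right)} = \left(H + s\right) + \left(25 - \left(-3 - -9\right)\right) = \left(H + s\right) + \left(25 - \left(-3 + 9\right)\right) = \left(H + s\right) + \left(25 - 6\right) = \left(H + s\right) + 19 = 19 + H + s$)
$o{\left(-194,-6 - -6 \right)} - -30102 = \left(19 - 194 - 0\right) - -30102 = \left(19 - 194 + \left(-6 + 6\right)\right) + 30102 = \left(19 - 194 + 0\right) + 30102 = -175 + 30102 = 29927$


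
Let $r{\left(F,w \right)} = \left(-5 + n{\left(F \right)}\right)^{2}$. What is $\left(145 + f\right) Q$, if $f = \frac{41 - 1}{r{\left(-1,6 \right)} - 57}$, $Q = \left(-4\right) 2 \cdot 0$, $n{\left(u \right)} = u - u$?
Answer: $0$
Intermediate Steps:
$n{\left(u \right)} = 0$
$Q = 0$ ($Q = \left(-8\right) 0 = 0$)
$r{\left(F,w \right)} = 25$ ($r{\left(F,w \right)} = \left(-5 + 0\right)^{2} = \left(-5\right)^{2} = 25$)
$f = - \frac{5}{4}$ ($f = \frac{41 - 1}{25 - 57} = \frac{40}{-32} = 40 \left(- \frac{1}{32}\right) = - \frac{5}{4} \approx -1.25$)
$\left(145 + f\right) Q = \left(145 - \frac{5}{4}\right) 0 = \frac{575}{4} \cdot 0 = 0$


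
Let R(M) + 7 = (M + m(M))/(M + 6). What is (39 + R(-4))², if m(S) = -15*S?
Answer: 3600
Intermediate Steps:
m(S) = -15*S
R(M) = -7 - 14*M/(6 + M) (R(M) = -7 + (M - 15*M)/(M + 6) = -7 + (-14*M)/(6 + M) = -7 - 14*M/(6 + M))
(39 + R(-4))² = (39 + 21*(-2 - 1*(-4))/(6 - 4))² = (39 + 21*(-2 + 4)/2)² = (39 + 21*(½)*2)² = (39 + 21)² = 60² = 3600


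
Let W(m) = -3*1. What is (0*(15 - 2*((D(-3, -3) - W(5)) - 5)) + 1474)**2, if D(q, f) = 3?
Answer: 2172676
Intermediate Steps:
W(m) = -3
(0*(15 - 2*((D(-3, -3) - W(5)) - 5)) + 1474)**2 = (0*(15 - 2*((3 - 1*(-3)) - 5)) + 1474)**2 = (0*(15 - 2*((3 + 3) - 5)) + 1474)**2 = (0*(15 - 2*(6 - 5)) + 1474)**2 = (0*(15 - 2*1) + 1474)**2 = (0*(15 - 2) + 1474)**2 = (0*13 + 1474)**2 = (0 + 1474)**2 = 1474**2 = 2172676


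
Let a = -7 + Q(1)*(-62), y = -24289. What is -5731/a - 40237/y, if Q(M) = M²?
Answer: 141976612/1675941 ≈ 84.715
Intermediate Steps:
a = -69 (a = -7 + 1²*(-62) = -7 + 1*(-62) = -7 - 62 = -69)
-5731/a - 40237/y = -5731/(-69) - 40237/(-24289) = -5731*(-1/69) - 40237*(-1/24289) = 5731/69 + 40237/24289 = 141976612/1675941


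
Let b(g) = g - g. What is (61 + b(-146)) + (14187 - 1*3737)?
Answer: 10511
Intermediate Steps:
b(g) = 0
(61 + b(-146)) + (14187 - 1*3737) = (61 + 0) + (14187 - 1*3737) = 61 + (14187 - 3737) = 61 + 10450 = 10511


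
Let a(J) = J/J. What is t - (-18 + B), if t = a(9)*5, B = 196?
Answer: -173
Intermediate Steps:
a(J) = 1
t = 5 (t = 1*5 = 5)
t - (-18 + B) = 5 - (-18 + 196) = 5 - 1*178 = 5 - 178 = -173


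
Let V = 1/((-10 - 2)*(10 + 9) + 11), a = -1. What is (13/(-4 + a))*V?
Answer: 13/1085 ≈ 0.011982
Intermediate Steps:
V = -1/217 (V = 1/(-12*19 + 11) = 1/(-228 + 11) = 1/(-217) = -1/217 ≈ -0.0046083)
(13/(-4 + a))*V = (13/(-4 - 1))*(-1/217) = (13/(-5))*(-1/217) = (13*(-⅕))*(-1/217) = -13/5*(-1/217) = 13/1085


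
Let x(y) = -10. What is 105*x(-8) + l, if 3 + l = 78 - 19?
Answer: -994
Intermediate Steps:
l = 56 (l = -3 + (78 - 19) = -3 + 59 = 56)
105*x(-8) + l = 105*(-10) + 56 = -1050 + 56 = -994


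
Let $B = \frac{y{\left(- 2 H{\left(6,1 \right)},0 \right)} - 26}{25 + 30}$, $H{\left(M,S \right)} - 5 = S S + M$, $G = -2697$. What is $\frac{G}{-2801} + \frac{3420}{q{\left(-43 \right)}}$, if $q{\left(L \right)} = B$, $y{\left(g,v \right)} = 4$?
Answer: $- \frac{23945853}{2801} \approx -8549.0$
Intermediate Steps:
$H{\left(M,S \right)} = 5 + M + S^{2}$ ($H{\left(M,S \right)} = 5 + \left(S S + M\right) = 5 + \left(S^{2} + M\right) = 5 + \left(M + S^{2}\right) = 5 + M + S^{2}$)
$B = - \frac{2}{5}$ ($B = \frac{4 - 26}{25 + 30} = - \frac{22}{55} = \left(-22\right) \frac{1}{55} = - \frac{2}{5} \approx -0.4$)
$q{\left(L \right)} = - \frac{2}{5}$
$\frac{G}{-2801} + \frac{3420}{q{\left(-43 \right)}} = - \frac{2697}{-2801} + \frac{3420}{- \frac{2}{5}} = \left(-2697\right) \left(- \frac{1}{2801}\right) + 3420 \left(- \frac{5}{2}\right) = \frac{2697}{2801} - 8550 = - \frac{23945853}{2801}$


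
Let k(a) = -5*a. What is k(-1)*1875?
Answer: 9375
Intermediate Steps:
k(-1)*1875 = -5*(-1)*1875 = 5*1875 = 9375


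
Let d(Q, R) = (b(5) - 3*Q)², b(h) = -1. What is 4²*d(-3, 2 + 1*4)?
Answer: 1024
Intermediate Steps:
d(Q, R) = (-1 - 3*Q)²
4²*d(-3, 2 + 1*4) = 4²*(1 + 3*(-3))² = 16*(1 - 9)² = 16*(-8)² = 16*64 = 1024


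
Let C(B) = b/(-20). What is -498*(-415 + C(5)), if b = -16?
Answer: 1031358/5 ≈ 2.0627e+5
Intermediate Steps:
C(B) = 4/5 (C(B) = -16/(-20) = -16*(-1/20) = 4/5)
-498*(-415 + C(5)) = -498*(-415 + 4/5) = -498*(-2071/5) = 1031358/5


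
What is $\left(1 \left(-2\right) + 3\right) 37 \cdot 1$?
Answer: $37$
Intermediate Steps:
$\left(1 \left(-2\right) + 3\right) 37 \cdot 1 = \left(-2 + 3\right) 37 \cdot 1 = 1 \cdot 37 \cdot 1 = 37 \cdot 1 = 37$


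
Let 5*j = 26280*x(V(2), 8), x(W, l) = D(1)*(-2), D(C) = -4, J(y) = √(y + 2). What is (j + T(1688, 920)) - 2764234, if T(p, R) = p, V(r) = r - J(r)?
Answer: -2720498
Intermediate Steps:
J(y) = √(2 + y)
V(r) = r - √(2 + r)
x(W, l) = 8 (x(W, l) = -4*(-2) = 8)
j = 42048 (j = (26280*8)/5 = (⅕)*210240 = 42048)
(j + T(1688, 920)) - 2764234 = (42048 + 1688) - 2764234 = 43736 - 2764234 = -2720498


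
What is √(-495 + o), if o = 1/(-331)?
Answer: I*√54233026/331 ≈ 22.249*I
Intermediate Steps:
o = -1/331 ≈ -0.0030211
√(-495 + o) = √(-495 - 1/331) = √(-163846/331) = I*√54233026/331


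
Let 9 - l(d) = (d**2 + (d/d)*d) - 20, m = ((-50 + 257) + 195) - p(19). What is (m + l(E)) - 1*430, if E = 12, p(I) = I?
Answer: -174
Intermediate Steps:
m = 383 (m = ((-50 + 257) + 195) - 1*19 = (207 + 195) - 19 = 402 - 19 = 383)
l(d) = 29 - d - d**2 (l(d) = 9 - ((d**2 + (d/d)*d) - 20) = 9 - ((d**2 + 1*d) - 20) = 9 - ((d**2 + d) - 20) = 9 - ((d + d**2) - 20) = 9 - (-20 + d + d**2) = 9 + (20 - d - d**2) = 29 - d - d**2)
(m + l(E)) - 1*430 = (383 + (29 - 1*12 - 1*12**2)) - 1*430 = (383 + (29 - 12 - 1*144)) - 430 = (383 + (29 - 12 - 144)) - 430 = (383 - 127) - 430 = 256 - 430 = -174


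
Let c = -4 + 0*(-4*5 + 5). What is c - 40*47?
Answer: -1884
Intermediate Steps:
c = -4 (c = -4 + 0*(-20 + 5) = -4 + 0*(-15) = -4 + 0 = -4)
c - 40*47 = -4 - 40*47 = -4 - 1880 = -1884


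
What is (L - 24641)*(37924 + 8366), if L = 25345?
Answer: 32588160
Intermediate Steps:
(L - 24641)*(37924 + 8366) = (25345 - 24641)*(37924 + 8366) = 704*46290 = 32588160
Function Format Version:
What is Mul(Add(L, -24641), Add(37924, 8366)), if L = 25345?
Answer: 32588160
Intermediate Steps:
Mul(Add(L, -24641), Add(37924, 8366)) = Mul(Add(25345, -24641), Add(37924, 8366)) = Mul(704, 46290) = 32588160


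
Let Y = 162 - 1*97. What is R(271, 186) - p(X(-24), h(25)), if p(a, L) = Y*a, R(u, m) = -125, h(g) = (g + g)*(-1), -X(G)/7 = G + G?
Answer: -21965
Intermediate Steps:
X(G) = -14*G (X(G) = -7*(G + G) = -14*G)
Y = 65 (Y = 162 - 97 = 65)
h(g) = -2*g (h(g) = (2*g)*(-1) = -2*g)
p(a, L) = 65*a
R(271, 186) - p(X(-24), h(25)) = -125 - 65*(-14*(-24)) = -125 - 65*336 = -125 - 1*21840 = -125 - 21840 = -21965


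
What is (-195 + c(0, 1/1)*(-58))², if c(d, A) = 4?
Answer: 182329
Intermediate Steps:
(-195 + c(0, 1/1)*(-58))² = (-195 + 4*(-58))² = (-195 - 232)² = (-427)² = 182329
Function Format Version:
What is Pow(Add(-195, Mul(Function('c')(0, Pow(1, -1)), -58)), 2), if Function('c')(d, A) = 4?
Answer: 182329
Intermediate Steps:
Pow(Add(-195, Mul(Function('c')(0, Pow(1, -1)), -58)), 2) = Pow(Add(-195, Mul(4, -58)), 2) = Pow(Add(-195, -232), 2) = Pow(-427, 2) = 182329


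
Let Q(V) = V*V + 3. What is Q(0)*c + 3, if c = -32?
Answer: -93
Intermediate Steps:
Q(V) = 3 + V**2 (Q(V) = V**2 + 3 = 3 + V**2)
Q(0)*c + 3 = (3 + 0**2)*(-32) + 3 = (3 + 0)*(-32) + 3 = 3*(-32) + 3 = -96 + 3 = -93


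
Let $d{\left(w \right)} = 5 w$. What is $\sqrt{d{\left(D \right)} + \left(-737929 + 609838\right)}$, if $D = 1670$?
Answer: $i \sqrt{119741} \approx 346.04 i$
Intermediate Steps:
$\sqrt{d{\left(D \right)} + \left(-737929 + 609838\right)} = \sqrt{5 \cdot 1670 + \left(-737929 + 609838\right)} = \sqrt{8350 - 128091} = \sqrt{-119741} = i \sqrt{119741}$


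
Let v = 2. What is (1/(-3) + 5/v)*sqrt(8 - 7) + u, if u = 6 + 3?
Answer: 67/6 ≈ 11.167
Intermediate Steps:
u = 9
(1/(-3) + 5/v)*sqrt(8 - 7) + u = (1/(-3) + 5/2)*sqrt(8 - 7) + 9 = (1*(-1/3) + 5*(1/2))*sqrt(1) + 9 = (-1/3 + 5/2)*1 + 9 = (13/6)*1 + 9 = 13/6 + 9 = 67/6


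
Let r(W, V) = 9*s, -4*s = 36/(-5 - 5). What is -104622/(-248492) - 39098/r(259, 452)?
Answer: -48573463889/10063926 ≈ -4826.5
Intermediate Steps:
s = 9/10 (s = -9/(-5 - 5) = -9/(-10) = -9*(-1)/10 = -¼*(-18/5) = 9/10 ≈ 0.90000)
r(W, V) = 81/10 (r(W, V) = 9*(9/10) = 81/10)
-104622/(-248492) - 39098/r(259, 452) = -104622/(-248492) - 39098/81/10 = -104622*(-1/248492) - 39098*10/81 = 52311/124246 - 390980/81 = -48573463889/10063926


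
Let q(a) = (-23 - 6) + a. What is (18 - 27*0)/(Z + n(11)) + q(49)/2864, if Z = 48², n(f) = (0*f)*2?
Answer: 339/22912 ≈ 0.014796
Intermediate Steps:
n(f) = 0 (n(f) = 0*2 = 0)
Z = 2304
q(a) = -29 + a
(18 - 27*0)/(Z + n(11)) + q(49)/2864 = (18 - 27*0)/(2304 + 0) + (-29 + 49)/2864 = (18 + 0)/2304 + 20*(1/2864) = 18*(1/2304) + 5/716 = 1/128 + 5/716 = 339/22912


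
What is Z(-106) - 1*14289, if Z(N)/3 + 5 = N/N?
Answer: -14301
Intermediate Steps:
Z(N) = -12 (Z(N) = -15 + 3*(N/N) = -15 + 3*1 = -15 + 3 = -12)
Z(-106) - 1*14289 = -12 - 1*14289 = -12 - 14289 = -14301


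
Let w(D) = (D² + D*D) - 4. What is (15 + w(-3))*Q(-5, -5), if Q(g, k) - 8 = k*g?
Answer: 957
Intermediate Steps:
w(D) = -4 + 2*D² (w(D) = (D² + D²) - 4 = 2*D² - 4 = -4 + 2*D²)
Q(g, k) = 8 + g*k (Q(g, k) = 8 + k*g = 8 + g*k)
(15 + w(-3))*Q(-5, -5) = (15 + (-4 + 2*(-3)²))*(8 - 5*(-5)) = (15 + (-4 + 2*9))*(8 + 25) = (15 + (-4 + 18))*33 = (15 + 14)*33 = 29*33 = 957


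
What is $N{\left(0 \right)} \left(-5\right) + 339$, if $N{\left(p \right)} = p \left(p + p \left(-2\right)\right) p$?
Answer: $339$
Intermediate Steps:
$N{\left(p \right)} = - p^{3}$ ($N{\left(p \right)} = p \left(p - 2 p\right) p = p \left(- p\right) p = - p^{2} p = - p^{3}$)
$N{\left(0 \right)} \left(-5\right) + 339 = - 0^{3} \left(-5\right) + 339 = \left(-1\right) 0 \left(-5\right) + 339 = 0 \left(-5\right) + 339 = 0 + 339 = 339$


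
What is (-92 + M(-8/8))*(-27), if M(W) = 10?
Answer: 2214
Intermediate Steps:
(-92 + M(-8/8))*(-27) = (-92 + 10)*(-27) = -82*(-27) = 2214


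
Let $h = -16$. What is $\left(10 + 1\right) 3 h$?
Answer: $-528$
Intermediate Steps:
$\left(10 + 1\right) 3 h = \left(10 + 1\right) 3 \left(-16\right) = 11 \cdot 3 \left(-16\right) = 33 \left(-16\right) = -528$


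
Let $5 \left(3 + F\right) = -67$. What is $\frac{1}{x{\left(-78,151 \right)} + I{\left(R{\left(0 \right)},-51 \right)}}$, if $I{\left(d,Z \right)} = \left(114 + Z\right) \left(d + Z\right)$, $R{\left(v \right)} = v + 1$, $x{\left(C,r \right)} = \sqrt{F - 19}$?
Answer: $- \frac{5250}{16537559} - \frac{i \sqrt{885}}{49612677} \approx -0.00031746 - 5.9962 \cdot 10^{-7} i$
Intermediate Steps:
$F = - \frac{82}{5}$ ($F = -3 + \frac{1}{5} \left(-67\right) = -3 - \frac{67}{5} = - \frac{82}{5} \approx -16.4$)
$x{\left(C,r \right)} = \frac{i \sqrt{885}}{5}$ ($x{\left(C,r \right)} = \sqrt{- \frac{82}{5} - 19} = \sqrt{- \frac{177}{5}} = \frac{i \sqrt{885}}{5}$)
$R{\left(v \right)} = 1 + v$
$I{\left(d,Z \right)} = \left(114 + Z\right) \left(Z + d\right)$
$\frac{1}{x{\left(-78,151 \right)} + I{\left(R{\left(0 \right)},-51 \right)}} = \frac{1}{\frac{i \sqrt{885}}{5} + \left(\left(-51\right)^{2} + 114 \left(-51\right) + 114 \left(1 + 0\right) - 51 \left(1 + 0\right)\right)} = \frac{1}{\frac{i \sqrt{885}}{5} + \left(2601 - 5814 + 114 \cdot 1 - 51\right)} = \frac{1}{\frac{i \sqrt{885}}{5} + \left(2601 - 5814 + 114 - 51\right)} = \frac{1}{\frac{i \sqrt{885}}{5} - 3150} = \frac{1}{-3150 + \frac{i \sqrt{885}}{5}}$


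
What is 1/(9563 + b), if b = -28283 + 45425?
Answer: 1/26705 ≈ 3.7446e-5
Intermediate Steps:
b = 17142
1/(9563 + b) = 1/(9563 + 17142) = 1/26705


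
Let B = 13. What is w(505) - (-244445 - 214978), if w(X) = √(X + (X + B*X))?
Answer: 459423 + 5*√303 ≈ 4.5951e+5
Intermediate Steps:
w(X) = √15*√X (w(X) = √(X + (X + 13*X)) = √(X + 14*X) = √(15*X) = √15*√X)
w(505) - (-244445 - 214978) = √15*√505 - (-244445 - 214978) = 5*√303 - 1*(-459423) = 5*√303 + 459423 = 459423 + 5*√303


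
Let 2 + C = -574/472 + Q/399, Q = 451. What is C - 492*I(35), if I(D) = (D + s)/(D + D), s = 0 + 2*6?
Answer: -156514049/470820 ≈ -332.43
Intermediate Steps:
s = 12 (s = 0 + 12 = 12)
I(D) = (12 + D)/(2*D) (I(D) = (D + 12)/(D + D) = (12 + D)/((2*D)) = (12 + D)*(1/(2*D)) = (12 + D)/(2*D))
C = -196405/94164 (C = -2 + (-574/472 + 451/399) = -2 + (-574*1/472 + 451*(1/399)) = -2 + (-287/236 + 451/399) = -2 - 8077/94164 = -196405/94164 ≈ -2.0858)
C - 492*I(35) = -196405/94164 - 246*(12 + 35)/35 = -196405/94164 - 246*47/35 = -196405/94164 - 492*47/70 = -196405/94164 - 11562/35 = -156514049/470820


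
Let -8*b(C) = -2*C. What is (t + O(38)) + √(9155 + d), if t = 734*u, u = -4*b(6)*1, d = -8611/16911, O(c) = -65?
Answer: -4469 + √290890985126/5637 ≈ -4373.3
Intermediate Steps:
d = -8611/16911 (d = -8611*1/16911 = -8611/16911 ≈ -0.50920)
b(C) = C/4 (b(C) = -(-1)*C/4 = C/4)
u = -6 (u = -6*1 = -6)
t = -4404 (t = 734*(-6) = -4404)
(t + O(38)) + √(9155 + d) = (-4404 - 65) + √(9155 - 8611/16911) = -4469 + √(154811594/16911) = -4469 + √290890985126/5637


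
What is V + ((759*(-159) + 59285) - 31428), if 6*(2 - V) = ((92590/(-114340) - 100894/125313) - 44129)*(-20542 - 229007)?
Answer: -5260061664832120871/2865657684 ≈ -1.8356e+9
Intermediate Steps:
V = -5259795663023261255/2865657684 (V = 2 - ((92590/(-114340) - 100894/125313) - 44129)*(-20542 - 229007)/6 = 2 - ((92590*(-1/114340) - 100894*1/125313) - 44129)*(-249549)/6 = 2 - ((-9259/11434 - 100894/125313) - 44129)*(-249549)/6 = 2 - (-2313895063/1432828842 - 44129)*(-249549)/6 = 2 - (-63231617863681)*(-249549)/8596973052 = 2 - 1/6*5259795668754576623/477609614 = 2 - 5259795668754576623/2865657684 = -5259795663023261255/2865657684 ≈ -1.8355e+9)
V + ((759*(-159) + 59285) - 31428) = -5259795663023261255/2865657684 + ((759*(-159) + 59285) - 31428) = -5259795663023261255/2865657684 + ((-120681 + 59285) - 31428) = -5259795663023261255/2865657684 + (-61396 - 31428) = -5259795663023261255/2865657684 - 92824 = -5260061664832120871/2865657684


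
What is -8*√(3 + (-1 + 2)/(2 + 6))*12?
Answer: -120*√2 ≈ -169.71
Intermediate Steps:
-8*√(3 + (-1 + 2)/(2 + 6))*12 = -8*√(3 + 1/8)*12 = -8*√(3 + 1*(⅛))*12 = -8*√(3 + ⅛)*12 = -10*√2*12 = -120*√2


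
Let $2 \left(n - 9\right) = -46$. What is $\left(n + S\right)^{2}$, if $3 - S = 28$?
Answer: $1521$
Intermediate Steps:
$S = -25$ ($S = 3 - 28 = -25$)
$n = -14$ ($n = 9 + \frac{1}{2} \left(-46\right) = 9 - 23 = -14$)
$\left(n + S\right)^{2} = \left(-14 - 25\right)^{2} = \left(-39\right)^{2} = 1521$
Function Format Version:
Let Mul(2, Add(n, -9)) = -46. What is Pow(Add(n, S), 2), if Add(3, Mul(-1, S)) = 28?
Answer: 1521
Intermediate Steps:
S = -25 (S = Add(3, Mul(-1, 28)) = Add(3, -28) = -25)
n = -14 (n = Add(9, Mul(Rational(1, 2), -46)) = Add(9, -23) = -14)
Pow(Add(n, S), 2) = Pow(Add(-14, -25), 2) = Pow(-39, 2) = 1521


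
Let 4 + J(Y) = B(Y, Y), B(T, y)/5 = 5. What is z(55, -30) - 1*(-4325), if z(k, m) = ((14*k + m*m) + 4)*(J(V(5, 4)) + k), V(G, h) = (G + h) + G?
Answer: 131549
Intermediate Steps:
B(T, y) = 25 (B(T, y) = 5*5 = 25)
V(G, h) = h + 2*G
J(Y) = 21 (J(Y) = -4 + 25 = 21)
z(k, m) = (21 + k)*(4 + m² + 14*k) (z(k, m) = ((14*k + m*m) + 4)*(21 + k) = ((14*k + m²) + 4)*(21 + k) = ((m² + 14*k) + 4)*(21 + k) = (4 + m² + 14*k)*(21 + k) = (21 + k)*(4 + m² + 14*k))
z(55, -30) - 1*(-4325) = (84 + 14*55² + 21*(-30)² + 298*55 + 55*(-30)²) - 1*(-4325) = (84 + 14*3025 + 21*900 + 16390 + 55*900) + 4325 = (84 + 42350 + 18900 + 16390 + 49500) + 4325 = 127224 + 4325 = 131549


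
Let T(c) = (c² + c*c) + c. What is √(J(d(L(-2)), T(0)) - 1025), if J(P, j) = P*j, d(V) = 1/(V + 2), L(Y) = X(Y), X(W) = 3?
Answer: 5*I*√41 ≈ 32.016*I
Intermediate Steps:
L(Y) = 3
d(V) = 1/(2 + V)
T(c) = c + 2*c² (T(c) = (c² + c²) + c = 2*c² + c = c + 2*c²)
√(J(d(L(-2)), T(0)) - 1025) = √((0*(1 + 2*0))/(2 + 3) - 1025) = √((0*(1 + 0))/5 - 1025) = √((0*1)/5 - 1025) = √((⅕)*0 - 1025) = √(0 - 1025) = √(-1025) = 5*I*√41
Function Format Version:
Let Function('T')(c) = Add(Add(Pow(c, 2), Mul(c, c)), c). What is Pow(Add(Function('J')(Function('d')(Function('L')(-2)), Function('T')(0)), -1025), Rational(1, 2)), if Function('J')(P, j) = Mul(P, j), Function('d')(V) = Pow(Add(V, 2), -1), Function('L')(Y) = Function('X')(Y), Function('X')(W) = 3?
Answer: Mul(5, I, Pow(41, Rational(1, 2))) ≈ Mul(32.016, I)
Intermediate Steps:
Function('L')(Y) = 3
Function('d')(V) = Pow(Add(2, V), -1)
Function('T')(c) = Add(c, Mul(2, Pow(c, 2))) (Function('T')(c) = Add(Add(Pow(c, 2), Pow(c, 2)), c) = Add(Mul(2, Pow(c, 2)), c) = Add(c, Mul(2, Pow(c, 2))))
Pow(Add(Function('J')(Function('d')(Function('L')(-2)), Function('T')(0)), -1025), Rational(1, 2)) = Pow(Add(Mul(Pow(Add(2, 3), -1), Mul(0, Add(1, Mul(2, 0)))), -1025), Rational(1, 2)) = Pow(Add(Mul(Pow(5, -1), Mul(0, Add(1, 0))), -1025), Rational(1, 2)) = Pow(Add(Mul(Rational(1, 5), Mul(0, 1)), -1025), Rational(1, 2)) = Pow(Add(Mul(Rational(1, 5), 0), -1025), Rational(1, 2)) = Pow(Add(0, -1025), Rational(1, 2)) = Pow(-1025, Rational(1, 2)) = Mul(5, I, Pow(41, Rational(1, 2)))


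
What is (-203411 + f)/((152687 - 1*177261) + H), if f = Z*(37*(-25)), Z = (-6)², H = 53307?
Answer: -236711/28733 ≈ -8.2383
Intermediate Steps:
Z = 36
f = -33300 (f = 36*(37*(-25)) = 36*(-925) = -33300)
(-203411 + f)/((152687 - 1*177261) + H) = (-203411 - 33300)/((152687 - 1*177261) + 53307) = -236711/((152687 - 177261) + 53307) = -236711/(-24574 + 53307) = -236711/28733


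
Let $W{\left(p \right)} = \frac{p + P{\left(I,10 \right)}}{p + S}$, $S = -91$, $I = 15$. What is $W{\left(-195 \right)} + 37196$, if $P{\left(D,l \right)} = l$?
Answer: $\frac{10638241}{286} \approx 37197.0$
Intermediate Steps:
$W{\left(p \right)} = \frac{10 + p}{-91 + p}$ ($W{\left(p \right)} = \frac{p + 10}{p - 91} = \frac{10 + p}{-91 + p}$)
$W{\left(-195 \right)} + 37196 = \frac{10 - 195}{-91 - 195} + 37196 = \frac{1}{-286} \left(-185\right) + 37196 = \left(- \frac{1}{286}\right) \left(-185\right) + 37196 = \frac{185}{286} + 37196 = \frac{10638241}{286}$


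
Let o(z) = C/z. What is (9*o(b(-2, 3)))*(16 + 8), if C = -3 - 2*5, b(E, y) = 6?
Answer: -468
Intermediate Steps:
C = -13 (C = -3 - 1*10 = -3 - 10 = -13)
o(z) = -13/z
(9*o(b(-2, 3)))*(16 + 8) = (9*(-13/6))*(16 + 8) = (9*(-13*⅙))*24 = (9*(-13/6))*24 = -39/2*24 = -468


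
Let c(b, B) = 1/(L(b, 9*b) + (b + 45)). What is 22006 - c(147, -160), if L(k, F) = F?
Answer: 33339089/1515 ≈ 22006.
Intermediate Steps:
c(b, B) = 1/(45 + 10*b) (c(b, B) = 1/(9*b + (b + 45)) = 1/(9*b + (45 + b)) = 1/(45 + 10*b))
22006 - c(147, -160) = 22006 - 1/(5*(9 + 2*147)) = 22006 - 1/(5*(9 + 294)) = 22006 - 1/(5*303) = 22006 - 1*1/1515 = 22006 - 1/1515 = 33339089/1515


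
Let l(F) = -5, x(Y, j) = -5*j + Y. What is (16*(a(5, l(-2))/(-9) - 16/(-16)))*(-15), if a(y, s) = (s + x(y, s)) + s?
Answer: 880/3 ≈ 293.33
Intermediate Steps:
x(Y, j) = Y - 5*j
a(y, s) = y - 3*s (a(y, s) = (s + (y - 5*s)) + s = (y - 4*s) + s = y - 3*s)
(16*(a(5, l(-2))/(-9) - 16/(-16)))*(-15) = (16*((5 - 3*(-5))/(-9) - 16/(-16)))*(-15) = (16*((5 + 15)*(-⅑) - 16*(-1/16)))*(-15) = (16*(20*(-⅑) + 1))*(-15) = (16*(-20/9 + 1))*(-15) = (16*(-11/9))*(-15) = -176/9*(-15) = 880/3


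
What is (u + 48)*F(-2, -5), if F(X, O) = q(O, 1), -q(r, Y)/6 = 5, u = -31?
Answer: -510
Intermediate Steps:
q(r, Y) = -30 (q(r, Y) = -6*5 = -30)
F(X, O) = -30
(u + 48)*F(-2, -5) = (-31 + 48)*(-30) = 17*(-30) = -510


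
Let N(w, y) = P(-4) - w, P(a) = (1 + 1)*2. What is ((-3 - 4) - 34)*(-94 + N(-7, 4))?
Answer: 3403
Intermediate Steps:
P(a) = 4 (P(a) = 2*2 = 4)
N(w, y) = 4 - w
((-3 - 4) - 34)*(-94 + N(-7, 4)) = ((-3 - 4) - 34)*(-94 + (4 - 1*(-7))) = (-7 - 34)*(-94 + (4 + 7)) = -41*(-94 + 11) = -41*(-83) = 3403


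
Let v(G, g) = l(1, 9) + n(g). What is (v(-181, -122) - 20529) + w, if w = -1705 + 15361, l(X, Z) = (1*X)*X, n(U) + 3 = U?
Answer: -6997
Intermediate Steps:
n(U) = -3 + U
l(X, Z) = X² (l(X, Z) = X*X = X²)
w = 13656
v(G, g) = -2 + g (v(G, g) = 1² + (-3 + g) = 1 + (-3 + g) = -2 + g)
(v(-181, -122) - 20529) + w = ((-2 - 122) - 20529) + 13656 = (-124 - 20529) + 13656 = -20653 + 13656 = -6997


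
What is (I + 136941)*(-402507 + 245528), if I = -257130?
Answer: 18867149031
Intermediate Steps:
(I + 136941)*(-402507 + 245528) = (-257130 + 136941)*(-402507 + 245528) = -120189*(-156979) = 18867149031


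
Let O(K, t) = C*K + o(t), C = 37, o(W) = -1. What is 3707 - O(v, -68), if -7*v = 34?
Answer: 27214/7 ≈ 3887.7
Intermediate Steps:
v = -34/7 (v = -⅐*34 = -34/7 ≈ -4.8571)
O(K, t) = -1 + 37*K (O(K, t) = 37*K - 1 = -1 + 37*K)
3707 - O(v, -68) = 3707 - (-1 + 37*(-34/7)) = 3707 - (-1 - 1258/7) = 3707 - 1*(-1265/7) = 3707 + 1265/7 = 27214/7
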